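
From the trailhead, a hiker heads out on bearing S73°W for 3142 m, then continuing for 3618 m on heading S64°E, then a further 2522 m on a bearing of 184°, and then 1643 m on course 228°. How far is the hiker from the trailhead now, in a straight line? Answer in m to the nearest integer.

6227 m

Leg 1 (S73°W, 3142 m): east 3142 sin 253° = -3004.71, north 3142 cos 253° = -918.63
Leg 2 (S64°E, 3618 m): east 3618 sin 116° = 3251.84, north 3618 cos 116° = -1586.03
Leg 3 (184°, 2522 m): east 2522 sin 184° = -175.93, north 2522 cos 184° = -2515.86
Leg 4 (228°, 1643 m): east 1643 sin 228° = -1220.99, north 1643 cos 228° = -1099.38
Net: -1149.79 east, -6119.90 north. Distance = √((-1149.79)² + (-6119.90)²) = 6226.969 m.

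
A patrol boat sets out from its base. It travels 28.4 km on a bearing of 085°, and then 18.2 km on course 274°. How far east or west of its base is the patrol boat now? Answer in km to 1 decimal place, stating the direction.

10.1 km east

Leg 1 (085°, 28.4 km): east 28.4 sin 85° = 28.29, north 28.4 cos 85° = 2.48
Leg 2 (274°, 18.2 km): east 18.2 sin 274° = -18.16, north 18.2 cos 274° = 1.27
Net east component: 10.14 km.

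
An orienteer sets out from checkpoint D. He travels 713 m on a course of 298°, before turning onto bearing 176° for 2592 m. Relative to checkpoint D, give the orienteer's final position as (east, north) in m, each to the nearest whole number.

Leg 1 (298°, 713 m): east 713 sin 298° = -629.54, north 713 cos 298° = 334.73
Leg 2 (176°, 2592 m): east 2592 sin 176° = 180.81, north 2592 cos 176° = -2585.69
Summing: -448.73 m east, -2250.95 m north → (-449, -2251).

(-449, -2251)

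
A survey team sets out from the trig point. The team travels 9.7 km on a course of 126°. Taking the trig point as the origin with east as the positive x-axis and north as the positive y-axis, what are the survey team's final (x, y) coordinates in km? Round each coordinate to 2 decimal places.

Leg 1 (126°, 9.7 km): east 9.7 sin 126° = 7.85, north 9.7 cos 126° = -5.70
Summing: 7.85 km east, -5.70 km north → (7.85, -5.70).

(7.85, -5.70)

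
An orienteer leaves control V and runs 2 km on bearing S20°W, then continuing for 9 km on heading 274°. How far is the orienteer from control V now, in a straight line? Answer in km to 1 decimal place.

9.7 km

Leg 1 (S20°W, 2 km): east 2 sin 200° = -0.68, north 2 cos 200° = -1.88
Leg 2 (274°, 9 km): east 9 sin 274° = -8.98, north 9 cos 274° = 0.63
Net: -9.66 east, -1.25 north. Distance = √((-9.66)² + (-1.25)²) = 9.743 km.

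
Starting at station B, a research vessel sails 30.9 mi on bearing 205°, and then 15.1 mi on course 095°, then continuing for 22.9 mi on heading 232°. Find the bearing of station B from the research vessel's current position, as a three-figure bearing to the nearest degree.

020°

Leg 1 (205°, 30.9 mi): east 30.9 sin 205° = -13.06, north 30.9 cos 205° = -28.00
Leg 2 (095°, 15.1 mi): east 15.1 sin 95° = 15.04, north 15.1 cos 95° = -1.32
Leg 3 (232°, 22.9 mi): east 22.9 sin 232° = -18.05, north 22.9 cos 232° = -14.10
Net displacement: -16.06 east, -43.42 north. Direction back to start is (16.06, 43.42): bearing = atan2(16.06, 43.42) mod 360° = 20.30° ≈ 020°.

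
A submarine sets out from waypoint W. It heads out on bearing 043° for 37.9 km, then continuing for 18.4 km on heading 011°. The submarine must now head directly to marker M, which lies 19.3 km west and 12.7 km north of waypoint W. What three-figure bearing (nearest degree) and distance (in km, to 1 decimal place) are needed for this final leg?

236°, 58.8 km

Leg 1 (043°, 37.9 km): east 37.9 sin 43° = 25.85, north 37.9 cos 43° = 27.72
Leg 2 (011°, 18.4 km): east 18.4 sin 11° = 3.51, north 18.4 cos 11° = 18.06
Current position: (29.36, 45.78). Target: (-19.3, 12.7). Remaining: Δeast = -48.66, Δnorth = -33.08.
Bearing = atan2(-48.66, -33.08) mod 360° = 235.79°; distance = √((-48.66)² + (-33.08)²) = 58.838 km.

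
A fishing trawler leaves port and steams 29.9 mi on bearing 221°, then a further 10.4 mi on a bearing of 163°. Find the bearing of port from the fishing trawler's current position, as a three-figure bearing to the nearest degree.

Leg 1 (221°, 29.9 mi): east 29.9 sin 221° = -19.62, north 29.9 cos 221° = -22.57
Leg 2 (163°, 10.4 mi): east 10.4 sin 163° = 3.04, north 10.4 cos 163° = -9.95
Net displacement: -16.58 east, -32.51 north. Direction back to start is (16.58, 32.51): bearing = atan2(16.58, 32.51) mod 360° = 27.01° ≈ 027°.

027°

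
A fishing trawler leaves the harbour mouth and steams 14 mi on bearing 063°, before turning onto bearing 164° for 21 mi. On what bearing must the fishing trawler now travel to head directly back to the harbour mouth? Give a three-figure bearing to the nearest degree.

307°

Leg 1 (063°, 14 mi): east 14 sin 63° = 12.47, north 14 cos 63° = 6.36
Leg 2 (164°, 21 mi): east 21 sin 164° = 5.79, north 21 cos 164° = -20.19
Net displacement: 18.26 east, -13.83 north. Direction back to start is (-18.26, 13.83): bearing = atan2(-18.26, 13.83) mod 360° = 307.14° ≈ 307°.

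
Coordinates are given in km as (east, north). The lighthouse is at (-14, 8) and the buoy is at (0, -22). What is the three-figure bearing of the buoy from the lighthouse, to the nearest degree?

Δeast = 0 − -14 = 14.00; Δnorth = -22 − 8 = -30.00.
Bearing = atan2(Δeast, Δnorth) mod 360° = 154.98° ≈ 155°.

155°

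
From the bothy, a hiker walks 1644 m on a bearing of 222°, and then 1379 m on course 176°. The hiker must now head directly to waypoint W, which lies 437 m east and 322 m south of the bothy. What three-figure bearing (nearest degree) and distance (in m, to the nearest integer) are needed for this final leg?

Leg 1 (222°, 1644 m): east 1644 sin 222° = -1100.05, north 1644 cos 222° = -1221.73
Leg 2 (176°, 1379 m): east 1379 sin 176° = 96.19, north 1379 cos 176° = -1375.64
Current position: (-1003.86, -2597.37). Target: (437, -322). Remaining: Δeast = 1440.86, Δnorth = 2275.37.
Bearing = atan2(1440.86, 2275.37) mod 360° = 32.34°; distance = √((1440.86)² + (2275.37)²) = 2693.210 m.

032°, 2693 m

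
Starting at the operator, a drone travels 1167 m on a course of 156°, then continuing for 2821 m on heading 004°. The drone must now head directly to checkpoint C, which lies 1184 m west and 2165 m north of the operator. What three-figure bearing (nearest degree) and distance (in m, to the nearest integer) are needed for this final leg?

Leg 1 (156°, 1167 m): east 1167 sin 156° = 474.66, north 1167 cos 156° = -1066.11
Leg 2 (004°, 2821 m): east 2821 sin 4° = 196.78, north 2821 cos 4° = 2814.13
Current position: (671.44, 1748.02). Target: (-1184, 2165). Remaining: Δeast = -1855.44, Δnorth = 416.98.
Bearing = atan2(-1855.44, 416.98) mod 360° = 282.67°; distance = √((-1855.44)² + (416.98)²) = 1901.722 m.

283°, 1902 m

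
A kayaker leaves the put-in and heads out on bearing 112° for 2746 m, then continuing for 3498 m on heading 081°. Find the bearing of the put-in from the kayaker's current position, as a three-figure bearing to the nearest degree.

Leg 1 (112°, 2746 m): east 2746 sin 112° = 2546.05, north 2746 cos 112° = -1028.67
Leg 2 (081°, 3498 m): east 3498 sin 81° = 3454.93, north 3498 cos 81° = 547.21
Net displacement: 6000.98 east, -481.46 north. Direction back to start is (-6000.98, 481.46): bearing = atan2(-6000.98, 481.46) mod 360° = 274.59° ≈ 275°.

275°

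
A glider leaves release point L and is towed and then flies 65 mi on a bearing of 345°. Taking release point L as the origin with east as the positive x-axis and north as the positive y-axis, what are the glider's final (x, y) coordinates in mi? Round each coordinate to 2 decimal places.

Leg 1 (345°, 65 mi): east 65 sin 345° = -16.82, north 65 cos 345° = 62.79
Summing: -16.82 mi east, 62.79 mi north → (-16.82, 62.79).

(-16.82, 62.79)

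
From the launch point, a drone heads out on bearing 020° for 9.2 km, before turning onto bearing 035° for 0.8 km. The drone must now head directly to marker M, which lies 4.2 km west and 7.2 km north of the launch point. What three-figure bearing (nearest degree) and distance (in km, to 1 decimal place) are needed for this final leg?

Leg 1 (020°, 9.2 km): east 9.2 sin 20° = 3.15, north 9.2 cos 20° = 8.65
Leg 2 (035°, 0.8 km): east 0.8 sin 35° = 0.46, north 0.8 cos 35° = 0.66
Current position: (3.61, 9.30). Target: (-4.2, 7.2). Remaining: Δeast = -7.81, Δnorth = -2.10.
Bearing = atan2(-7.81, -2.10) mod 360° = 254.94°; distance = √((-7.81)² + (-2.10)²) = 8.083 km.

255°, 8.1 km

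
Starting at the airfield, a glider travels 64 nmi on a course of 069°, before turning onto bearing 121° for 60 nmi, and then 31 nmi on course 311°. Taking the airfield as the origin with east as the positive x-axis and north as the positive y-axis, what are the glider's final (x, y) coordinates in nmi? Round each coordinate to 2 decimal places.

Leg 1 (069°, 64 nmi): east 64 sin 69° = 59.75, north 64 cos 69° = 22.94
Leg 2 (121°, 60 nmi): east 60 sin 121° = 51.43, north 60 cos 121° = -30.90
Leg 3 (311°, 31 nmi): east 31 sin 311° = -23.40, north 31 cos 311° = 20.34
Summing: 87.78 nmi east, 12.37 nmi north → (87.78, 12.37).

(87.78, 12.37)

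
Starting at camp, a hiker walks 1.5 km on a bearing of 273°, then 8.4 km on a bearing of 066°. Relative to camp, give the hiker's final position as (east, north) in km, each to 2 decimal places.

Leg 1 (273°, 1.5 km): east 1.5 sin 273° = -1.50, north 1.5 cos 273° = 0.08
Leg 2 (066°, 8.4 km): east 8.4 sin 66° = 7.67, north 8.4 cos 66° = 3.42
Summing: 6.18 km east, 3.50 km north → (6.18, 3.50).

(6.18, 3.50)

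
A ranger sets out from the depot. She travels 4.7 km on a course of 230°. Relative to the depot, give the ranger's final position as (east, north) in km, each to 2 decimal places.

Leg 1 (230°, 4.7 km): east 4.7 sin 230° = -3.60, north 4.7 cos 230° = -3.02
Summing: -3.60 km east, -3.02 km north → (-3.60, -3.02).

(-3.60, -3.02)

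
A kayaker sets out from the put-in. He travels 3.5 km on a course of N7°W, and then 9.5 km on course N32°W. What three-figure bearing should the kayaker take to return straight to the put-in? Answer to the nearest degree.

155°

Leg 1 (N7°W, 3.5 km): east 3.5 sin 353° = -0.43, north 3.5 cos 353° = 3.47
Leg 2 (N32°W, 9.5 km): east 9.5 sin 328° = -5.03, north 9.5 cos 328° = 8.06
Net displacement: -5.46 east, 11.53 north. Direction back to start is (5.46, -11.53): bearing = atan2(5.46, -11.53) mod 360° = 154.66° ≈ 155°.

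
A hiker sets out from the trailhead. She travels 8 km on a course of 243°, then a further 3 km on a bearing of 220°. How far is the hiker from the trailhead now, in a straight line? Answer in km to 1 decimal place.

10.8 km

Leg 1 (243°, 8 km): east 8 sin 243° = -7.13, north 8 cos 243° = -3.63
Leg 2 (220°, 3 km): east 3 sin 220° = -1.93, north 3 cos 220° = -2.30
Net: -9.06 east, -5.93 north. Distance = √((-9.06)² + (-5.93)²) = 10.825 km.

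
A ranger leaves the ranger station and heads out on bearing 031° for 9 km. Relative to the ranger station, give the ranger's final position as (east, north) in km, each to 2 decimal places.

(4.64, 7.71)

Leg 1 (031°, 9 km): east 9 sin 31° = 4.64, north 9 cos 31° = 7.71
Summing: 4.64 km east, 7.71 km north → (4.64, 7.71).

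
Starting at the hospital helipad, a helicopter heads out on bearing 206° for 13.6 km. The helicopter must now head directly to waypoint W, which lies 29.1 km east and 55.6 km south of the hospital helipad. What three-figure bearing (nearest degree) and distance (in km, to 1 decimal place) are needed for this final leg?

Leg 1 (206°, 13.6 km): east 13.6 sin 206° = -5.96, north 13.6 cos 206° = -12.22
Current position: (-5.96, -12.22). Target: (29.1, -55.6). Remaining: Δeast = 35.06, Δnorth = -43.38.
Bearing = atan2(35.06, -43.38) mod 360° = 141.05°; distance = √((35.06)² + (-43.38)²) = 55.775 km.

141°, 55.8 km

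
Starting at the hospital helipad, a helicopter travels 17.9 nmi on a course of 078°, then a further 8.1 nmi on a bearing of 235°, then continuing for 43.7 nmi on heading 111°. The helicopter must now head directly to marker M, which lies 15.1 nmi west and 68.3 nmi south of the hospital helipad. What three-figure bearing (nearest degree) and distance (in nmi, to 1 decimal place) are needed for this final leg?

232°, 84.5 nmi

Leg 1 (078°, 17.9 nmi): east 17.9 sin 78° = 17.51, north 17.9 cos 78° = 3.72
Leg 2 (235°, 8.1 nmi): east 8.1 sin 235° = -6.64, north 8.1 cos 235° = -4.65
Leg 3 (111°, 43.7 nmi): east 43.7 sin 111° = 40.80, north 43.7 cos 111° = -15.66
Current position: (51.67, -16.59). Target: (-15.1, -68.3). Remaining: Δeast = -66.77, Δnorth = -51.71.
Bearing = atan2(-66.77, -51.71) mod 360° = 232.24°; distance = √((-66.77)² + (-51.71)²) = 84.456 nmi.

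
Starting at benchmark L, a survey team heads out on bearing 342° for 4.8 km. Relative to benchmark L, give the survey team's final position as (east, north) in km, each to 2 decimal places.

(-1.48, 4.57)

Leg 1 (342°, 4.8 km): east 4.8 sin 342° = -1.48, north 4.8 cos 342° = 4.57
Summing: -1.48 km east, 4.57 km north → (-1.48, 4.57).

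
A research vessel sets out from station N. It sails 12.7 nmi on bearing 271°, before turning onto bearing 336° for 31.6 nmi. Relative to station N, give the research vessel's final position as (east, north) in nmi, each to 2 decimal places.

(-25.55, 29.09)

Leg 1 (271°, 12.7 nmi): east 12.7 sin 271° = -12.70, north 12.7 cos 271° = 0.22
Leg 2 (336°, 31.6 nmi): east 31.6 sin 336° = -12.85, north 31.6 cos 336° = 28.87
Summing: -25.55 nmi east, 29.09 nmi north → (-25.55, 29.09).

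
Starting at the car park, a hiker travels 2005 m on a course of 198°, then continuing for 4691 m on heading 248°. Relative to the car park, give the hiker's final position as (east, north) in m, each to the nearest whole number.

Leg 1 (198°, 2005 m): east 2005 sin 198° = -619.58, north 2005 cos 198° = -1906.87
Leg 2 (248°, 4691 m): east 4691 sin 248° = -4349.42, north 4691 cos 248° = -1757.28
Summing: -4969.00 m east, -3664.15 m north → (-4969, -3664).

(-4969, -3664)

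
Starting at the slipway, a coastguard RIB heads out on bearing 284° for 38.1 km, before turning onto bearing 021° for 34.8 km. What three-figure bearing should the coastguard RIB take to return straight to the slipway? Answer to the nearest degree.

150°

Leg 1 (284°, 38.1 km): east 38.1 sin 284° = -36.97, north 38.1 cos 284° = 9.22
Leg 2 (021°, 34.8 km): east 34.8 sin 21° = 12.47, north 34.8 cos 21° = 32.49
Net displacement: -24.50 east, 41.71 north. Direction back to start is (24.50, -41.71): bearing = atan2(24.50, -41.71) mod 360° = 149.57° ≈ 150°.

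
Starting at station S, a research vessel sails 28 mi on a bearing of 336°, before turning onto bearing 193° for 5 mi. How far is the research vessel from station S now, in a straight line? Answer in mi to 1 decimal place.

24.2 mi

Leg 1 (336°, 28 mi): east 28 sin 336° = -11.39, north 28 cos 336° = 25.58
Leg 2 (193°, 5 mi): east 5 sin 193° = -1.12, north 5 cos 193° = -4.87
Net: -12.51 east, 20.71 north. Distance = √((-12.51)² + (20.71)²) = 24.195 mi.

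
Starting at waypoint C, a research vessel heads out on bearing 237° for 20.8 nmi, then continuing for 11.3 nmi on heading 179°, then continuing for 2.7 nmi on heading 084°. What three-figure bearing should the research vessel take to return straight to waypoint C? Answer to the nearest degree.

Leg 1 (237°, 20.8 nmi): east 20.8 sin 237° = -17.44, north 20.8 cos 237° = -11.33
Leg 2 (179°, 11.3 nmi): east 11.3 sin 179° = 0.20, north 11.3 cos 179° = -11.30
Leg 3 (084°, 2.7 nmi): east 2.7 sin 84° = 2.69, north 2.7 cos 84° = 0.28
Net displacement: -14.56 east, -22.34 north. Direction back to start is (14.56, 22.34): bearing = atan2(14.56, 22.34) mod 360° = 33.09° ≈ 033°.

033°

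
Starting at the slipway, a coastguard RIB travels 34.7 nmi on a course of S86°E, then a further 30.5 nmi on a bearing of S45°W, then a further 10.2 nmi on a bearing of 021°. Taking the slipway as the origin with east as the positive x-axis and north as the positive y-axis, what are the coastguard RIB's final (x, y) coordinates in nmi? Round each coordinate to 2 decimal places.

Leg 1 (S86°E, 34.7 nmi): east 34.7 sin 94° = 34.62, north 34.7 cos 94° = -2.42
Leg 2 (S45°W, 30.5 nmi): east 30.5 sin 225° = -21.57, north 30.5 cos 225° = -21.57
Leg 3 (021°, 10.2 nmi): east 10.2 sin 21° = 3.66, north 10.2 cos 21° = 9.52
Summing: 16.70 nmi east, -14.46 nmi north → (16.70, -14.46).

(16.70, -14.46)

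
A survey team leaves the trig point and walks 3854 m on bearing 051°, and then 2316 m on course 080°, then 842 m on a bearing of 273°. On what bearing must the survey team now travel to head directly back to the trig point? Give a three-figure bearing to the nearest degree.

Leg 1 (051°, 3854 m): east 3854 sin 51° = 2995.12, north 3854 cos 51° = 2425.40
Leg 2 (080°, 2316 m): east 2316 sin 80° = 2280.81, north 2316 cos 80° = 402.17
Leg 3 (273°, 842 m): east 842 sin 273° = -840.85, north 842 cos 273° = 44.07
Net displacement: 4435.09 east, 2871.64 north. Direction back to start is (-4435.09, -2871.64): bearing = atan2(-4435.09, -2871.64) mod 360° = 237.08° ≈ 237°.

237°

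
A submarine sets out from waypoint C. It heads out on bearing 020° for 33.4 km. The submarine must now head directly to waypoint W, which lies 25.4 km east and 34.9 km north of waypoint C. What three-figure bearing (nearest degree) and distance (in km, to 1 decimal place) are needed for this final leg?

Leg 1 (020°, 33.4 km): east 33.4 sin 20° = 11.42, north 33.4 cos 20° = 31.39
Current position: (11.42, 31.39). Target: (25.4, 34.9). Remaining: Δeast = 13.98, Δnorth = 3.51.
Bearing = atan2(13.98, 3.51) mod 360° = 75.89°; distance = √((13.98)² + (3.51)²) = 14.412 km.

076°, 14.4 km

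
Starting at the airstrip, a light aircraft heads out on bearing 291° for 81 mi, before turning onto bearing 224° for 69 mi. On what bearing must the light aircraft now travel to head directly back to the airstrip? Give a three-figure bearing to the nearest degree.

081°

Leg 1 (291°, 81 mi): east 81 sin 291° = -75.62, north 81 cos 291° = 29.03
Leg 2 (224°, 69 mi): east 69 sin 224° = -47.93, north 69 cos 224° = -49.63
Net displacement: -123.55 east, -20.61 north. Direction back to start is (123.55, 20.61): bearing = atan2(123.55, 20.61) mod 360° = 80.53° ≈ 081°.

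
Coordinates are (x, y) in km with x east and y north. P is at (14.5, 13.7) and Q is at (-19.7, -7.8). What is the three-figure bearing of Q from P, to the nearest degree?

238°

Δeast = -19.7 − 14.5 = -34.20; Δnorth = -7.8 − 13.7 = -21.50.
Bearing = atan2(Δeast, Δnorth) mod 360° = 237.84° ≈ 238°.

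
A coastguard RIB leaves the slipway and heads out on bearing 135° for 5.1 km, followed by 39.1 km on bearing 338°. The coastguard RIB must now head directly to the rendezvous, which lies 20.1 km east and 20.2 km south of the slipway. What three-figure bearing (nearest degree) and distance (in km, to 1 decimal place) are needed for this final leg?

149°, 61.3 km

Leg 1 (135°, 5.1 km): east 5.1 sin 135° = 3.61, north 5.1 cos 135° = -3.61
Leg 2 (338°, 39.1 km): east 39.1 sin 338° = -14.65, north 39.1 cos 338° = 36.25
Current position: (-11.04, 32.65). Target: (20.1, -20.2). Remaining: Δeast = 31.14, Δnorth = -52.85.
Bearing = atan2(31.14, -52.85) mod 360° = 149.49°; distance = √((31.14)² + (-52.85)²) = 61.339 km.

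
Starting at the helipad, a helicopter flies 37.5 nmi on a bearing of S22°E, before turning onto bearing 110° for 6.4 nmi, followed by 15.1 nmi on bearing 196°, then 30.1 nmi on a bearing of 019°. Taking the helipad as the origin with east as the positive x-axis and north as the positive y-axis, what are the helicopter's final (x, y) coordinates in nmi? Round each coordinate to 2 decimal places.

(25.70, -23.01)

Leg 1 (S22°E, 37.5 nmi): east 37.5 sin 158° = 14.05, north 37.5 cos 158° = -34.77
Leg 2 (110°, 6.4 nmi): east 6.4 sin 110° = 6.01, north 6.4 cos 110° = -2.19
Leg 3 (196°, 15.1 nmi): east 15.1 sin 196° = -4.16, north 15.1 cos 196° = -14.52
Leg 4 (019°, 30.1 nmi): east 30.1 sin 19° = 9.80, north 30.1 cos 19° = 28.46
Summing: 25.70 nmi east, -23.01 nmi north → (25.70, -23.01).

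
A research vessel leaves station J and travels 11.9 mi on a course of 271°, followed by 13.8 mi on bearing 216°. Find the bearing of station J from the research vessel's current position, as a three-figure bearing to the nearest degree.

061°

Leg 1 (271°, 11.9 mi): east 11.9 sin 271° = -11.90, north 11.9 cos 271° = 0.21
Leg 2 (216°, 13.8 mi): east 13.8 sin 216° = -8.11, north 13.8 cos 216° = -11.16
Net displacement: -20.01 east, -10.96 north. Direction back to start is (20.01, 10.96): bearing = atan2(20.01, 10.96) mod 360° = 61.30° ≈ 061°.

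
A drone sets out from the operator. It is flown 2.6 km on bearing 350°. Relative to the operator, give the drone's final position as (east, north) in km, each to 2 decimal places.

Leg 1 (350°, 2.6 km): east 2.6 sin 350° = -0.45, north 2.6 cos 350° = 2.56
Summing: -0.45 km east, 2.56 km north → (-0.45, 2.56).

(-0.45, 2.56)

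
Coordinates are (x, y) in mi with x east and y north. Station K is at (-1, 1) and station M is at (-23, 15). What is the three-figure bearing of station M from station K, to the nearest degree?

302°

Δeast = -23 − -1 = -22.00; Δnorth = 15 − 1 = 14.00.
Bearing = atan2(Δeast, Δnorth) mod 360° = 302.47° ≈ 302°.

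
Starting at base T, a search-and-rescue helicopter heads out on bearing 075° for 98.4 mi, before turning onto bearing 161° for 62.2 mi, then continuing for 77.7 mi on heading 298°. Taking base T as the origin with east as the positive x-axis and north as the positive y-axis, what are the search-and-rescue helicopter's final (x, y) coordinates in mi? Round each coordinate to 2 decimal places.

Leg 1 (075°, 98.4 mi): east 98.4 sin 75° = 95.05, north 98.4 cos 75° = 25.47
Leg 2 (161°, 62.2 mi): east 62.2 sin 161° = 20.25, north 62.2 cos 161° = -58.81
Leg 3 (298°, 77.7 mi): east 77.7 sin 298° = -68.61, north 77.7 cos 298° = 36.48
Summing: 46.69 mi east, 3.13 mi north → (46.69, 3.13).

(46.69, 3.13)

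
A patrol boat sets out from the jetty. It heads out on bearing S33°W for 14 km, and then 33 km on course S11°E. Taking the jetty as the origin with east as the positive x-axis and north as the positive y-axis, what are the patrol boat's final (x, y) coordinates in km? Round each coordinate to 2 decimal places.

Leg 1 (S33°W, 14 km): east 14 sin 213° = -7.62, north 14 cos 213° = -11.74
Leg 2 (S11°E, 33 km): east 33 sin 169° = 6.30, north 33 cos 169° = -32.39
Summing: -1.33 km east, -44.14 km north → (-1.33, -44.14).

(-1.33, -44.14)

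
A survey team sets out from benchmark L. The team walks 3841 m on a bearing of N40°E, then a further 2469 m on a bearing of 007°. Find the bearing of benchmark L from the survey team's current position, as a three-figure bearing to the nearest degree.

207°

Leg 1 (N40°E, 3841 m): east 3841 sin 40° = 2468.95, north 3841 cos 40° = 2942.38
Leg 2 (007°, 2469 m): east 2469 sin 7° = 300.90, north 2469 cos 7° = 2450.60
Net displacement: 2769.84 east, 5392.97 north. Direction back to start is (-2769.84, -5392.97): bearing = atan2(-2769.84, -5392.97) mod 360° = 207.19° ≈ 207°.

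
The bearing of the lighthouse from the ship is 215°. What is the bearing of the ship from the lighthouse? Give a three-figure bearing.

Back-bearing = 215° − 180° = 035°.

035°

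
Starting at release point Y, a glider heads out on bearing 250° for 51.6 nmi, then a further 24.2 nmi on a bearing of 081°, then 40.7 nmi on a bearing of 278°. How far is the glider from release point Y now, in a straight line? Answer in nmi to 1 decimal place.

Leg 1 (250°, 51.6 nmi): east 51.6 sin 250° = -48.49, north 51.6 cos 250° = -17.65
Leg 2 (081°, 24.2 nmi): east 24.2 sin 81° = 23.90, north 24.2 cos 81° = 3.79
Leg 3 (278°, 40.7 nmi): east 40.7 sin 278° = -40.30, north 40.7 cos 278° = 5.66
Net: -64.89 east, -8.20 north. Distance = √((-64.89)² + (-8.20)²) = 65.406 nmi.

65.4 nmi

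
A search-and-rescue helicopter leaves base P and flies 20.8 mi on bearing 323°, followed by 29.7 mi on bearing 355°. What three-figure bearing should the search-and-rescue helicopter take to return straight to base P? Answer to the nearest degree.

Leg 1 (323°, 20.8 mi): east 20.8 sin 323° = -12.52, north 20.8 cos 323° = 16.61
Leg 2 (355°, 29.7 mi): east 29.7 sin 355° = -2.59, north 29.7 cos 355° = 29.59
Net displacement: -15.11 east, 46.20 north. Direction back to start is (15.11, -46.20): bearing = atan2(15.11, -46.20) mod 360° = 161.89° ≈ 162°.

162°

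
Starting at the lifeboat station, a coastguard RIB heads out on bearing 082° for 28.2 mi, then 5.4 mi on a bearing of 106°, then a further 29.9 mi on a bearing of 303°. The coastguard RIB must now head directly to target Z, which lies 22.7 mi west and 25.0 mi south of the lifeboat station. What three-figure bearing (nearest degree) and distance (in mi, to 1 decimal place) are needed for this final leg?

215°, 53.4 mi

Leg 1 (082°, 28.2 mi): east 28.2 sin 82° = 27.93, north 28.2 cos 82° = 3.92
Leg 2 (106°, 5.4 mi): east 5.4 sin 106° = 5.19, north 5.4 cos 106° = -1.49
Leg 3 (303°, 29.9 mi): east 29.9 sin 303° = -25.08, north 29.9 cos 303° = 16.28
Current position: (8.04, 18.72). Target: (-22.7, -25.0). Remaining: Δeast = -30.74, Δnorth = -43.72.
Bearing = atan2(-30.74, -43.72) mod 360° = 215.11°; distance = √((-30.74)² + (-43.72)²) = 53.446 mi.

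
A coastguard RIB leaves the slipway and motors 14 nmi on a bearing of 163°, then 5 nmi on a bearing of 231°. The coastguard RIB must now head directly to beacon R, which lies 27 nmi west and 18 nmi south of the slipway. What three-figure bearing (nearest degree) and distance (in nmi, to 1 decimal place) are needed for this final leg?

Leg 1 (163°, 14 nmi): east 14 sin 163° = 4.09, north 14 cos 163° = -13.39
Leg 2 (231°, 5 nmi): east 5 sin 231° = -3.89, north 5 cos 231° = -3.15
Current position: (0.21, -16.53). Target: (-27, -18). Remaining: Δeast = -27.21, Δnorth = -1.47.
Bearing = atan2(-27.21, -1.47) mod 360° = 266.92°; distance = √((-27.21)² + (-1.47)²) = 27.247 nmi.

267°, 27.2 nmi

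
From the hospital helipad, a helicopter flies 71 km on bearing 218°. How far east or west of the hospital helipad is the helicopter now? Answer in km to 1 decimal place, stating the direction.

43.7 km west

Leg 1 (218°, 71 km): east 71 sin 218° = -43.71, north 71 cos 218° = -55.95
Net east component: -43.71 km.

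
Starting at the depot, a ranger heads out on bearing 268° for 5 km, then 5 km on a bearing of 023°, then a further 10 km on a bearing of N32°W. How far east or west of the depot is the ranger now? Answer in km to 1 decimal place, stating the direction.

8.3 km west

Leg 1 (268°, 5 km): east 5 sin 268° = -5.00, north 5 cos 268° = -0.17
Leg 2 (023°, 5 km): east 5 sin 23° = 1.95, north 5 cos 23° = 4.60
Leg 3 (N32°W, 10 km): east 10 sin 328° = -5.30, north 10 cos 328° = 8.48
Net east component: -8.34 km.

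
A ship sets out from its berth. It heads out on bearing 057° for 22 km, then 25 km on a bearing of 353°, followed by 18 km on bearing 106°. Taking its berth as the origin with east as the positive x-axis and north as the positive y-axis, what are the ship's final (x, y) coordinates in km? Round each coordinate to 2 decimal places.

Leg 1 (057°, 22 km): east 22 sin 57° = 18.45, north 22 cos 57° = 11.98
Leg 2 (353°, 25 km): east 25 sin 353° = -3.05, north 25 cos 353° = 24.81
Leg 3 (106°, 18 km): east 18 sin 106° = 17.30, north 18 cos 106° = -4.96
Summing: 32.71 km east, 31.83 km north → (32.71, 31.83).

(32.71, 31.83)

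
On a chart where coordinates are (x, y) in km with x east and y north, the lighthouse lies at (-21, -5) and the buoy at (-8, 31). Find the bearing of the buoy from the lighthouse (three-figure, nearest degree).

020°

Δeast = -8 − -21 = 13.00; Δnorth = 31 − -5 = 36.00.
Bearing = atan2(Δeast, Δnorth) mod 360° = 19.86° ≈ 020°.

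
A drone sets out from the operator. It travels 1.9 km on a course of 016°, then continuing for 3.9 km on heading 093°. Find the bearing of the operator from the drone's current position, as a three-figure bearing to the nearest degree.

Leg 1 (016°, 1.9 km): east 1.9 sin 16° = 0.52, north 1.9 cos 16° = 1.83
Leg 2 (093°, 3.9 km): east 3.9 sin 93° = 3.89, north 3.9 cos 93° = -0.20
Net displacement: 4.42 east, 1.62 north. Direction back to start is (-4.42, -1.62): bearing = atan2(-4.42, -1.62) mod 360° = 249.84° ≈ 250°.

250°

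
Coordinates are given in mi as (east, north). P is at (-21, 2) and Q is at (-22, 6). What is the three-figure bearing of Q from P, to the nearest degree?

Δeast = -22 − -21 = -1.00; Δnorth = 6 − 2 = 4.00.
Bearing = atan2(Δeast, Δnorth) mod 360° = 345.96° ≈ 346°.

346°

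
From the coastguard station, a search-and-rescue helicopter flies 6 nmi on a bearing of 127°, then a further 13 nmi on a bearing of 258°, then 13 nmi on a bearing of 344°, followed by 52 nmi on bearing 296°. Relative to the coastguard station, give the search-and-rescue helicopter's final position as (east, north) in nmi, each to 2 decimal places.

(-58.24, 28.98)

Leg 1 (127°, 6 nmi): east 6 sin 127° = 4.79, north 6 cos 127° = -3.61
Leg 2 (258°, 13 nmi): east 13 sin 258° = -12.72, north 13 cos 258° = -2.70
Leg 3 (344°, 13 nmi): east 13 sin 344° = -3.58, north 13 cos 344° = 12.50
Leg 4 (296°, 52 nmi): east 52 sin 296° = -46.74, north 52 cos 296° = 22.80
Summing: -58.24 nmi east, 28.98 nmi north → (-58.24, 28.98).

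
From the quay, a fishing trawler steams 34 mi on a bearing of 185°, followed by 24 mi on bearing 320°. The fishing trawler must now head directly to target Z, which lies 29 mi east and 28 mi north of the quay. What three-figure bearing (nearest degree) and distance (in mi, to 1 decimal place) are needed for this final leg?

Leg 1 (185°, 34 mi): east 34 sin 185° = -2.96, north 34 cos 185° = -33.87
Leg 2 (320°, 24 mi): east 24 sin 320° = -15.43, north 24 cos 320° = 18.39
Current position: (-18.39, -15.49). Target: (29, 28). Remaining: Δeast = 47.39, Δnorth = 43.49.
Bearing = atan2(47.39, 43.49) mod 360° = 47.46°; distance = √((47.39)² + (43.49)²) = 64.318 mi.

047°, 64.3 mi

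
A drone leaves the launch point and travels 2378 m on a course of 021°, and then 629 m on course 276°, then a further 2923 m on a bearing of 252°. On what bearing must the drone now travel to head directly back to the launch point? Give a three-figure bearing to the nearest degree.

Leg 1 (021°, 2378 m): east 2378 sin 21° = 852.20, north 2378 cos 21° = 2220.05
Leg 2 (276°, 629 m): east 629 sin 276° = -625.55, north 629 cos 276° = 65.75
Leg 3 (252°, 2923 m): east 2923 sin 252° = -2779.94, north 2923 cos 252° = -903.26
Net displacement: -2553.29 east, 1382.55 north. Direction back to start is (2553.29, -1382.55): bearing = atan2(2553.29, -1382.55) mod 360° = 118.43° ≈ 118°.

118°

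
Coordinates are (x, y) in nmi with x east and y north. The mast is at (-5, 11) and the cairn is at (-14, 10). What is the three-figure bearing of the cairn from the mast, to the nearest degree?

264°

Δeast = -14 − -5 = -9.00; Δnorth = 10 − 11 = -1.00.
Bearing = atan2(Δeast, Δnorth) mod 360° = 263.66° ≈ 264°.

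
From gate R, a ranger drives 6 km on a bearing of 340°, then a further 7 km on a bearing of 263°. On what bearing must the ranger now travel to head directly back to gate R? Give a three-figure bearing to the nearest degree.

118°

Leg 1 (340°, 6 km): east 6 sin 340° = -2.05, north 6 cos 340° = 5.64
Leg 2 (263°, 7 km): east 7 sin 263° = -6.95, north 7 cos 263° = -0.85
Net displacement: -9.00 east, 4.79 north. Direction back to start is (9.00, -4.79): bearing = atan2(9.00, -4.79) mod 360° = 118.00° ≈ 118°.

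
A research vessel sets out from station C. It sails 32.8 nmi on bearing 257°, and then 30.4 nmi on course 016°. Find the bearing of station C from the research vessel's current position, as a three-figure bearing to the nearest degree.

Leg 1 (257°, 32.8 nmi): east 32.8 sin 257° = -31.96, north 32.8 cos 257° = -7.38
Leg 2 (016°, 30.4 nmi): east 30.4 sin 16° = 8.38, north 30.4 cos 16° = 29.22
Net displacement: -23.58 east, 21.84 north. Direction back to start is (23.58, -21.84): bearing = atan2(23.58, -21.84) mod 360° = 132.81° ≈ 133°.

133°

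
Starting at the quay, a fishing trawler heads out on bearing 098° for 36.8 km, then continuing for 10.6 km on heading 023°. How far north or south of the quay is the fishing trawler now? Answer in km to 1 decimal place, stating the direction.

Leg 1 (098°, 36.8 km): east 36.8 sin 98° = 36.44, north 36.8 cos 98° = -5.12
Leg 2 (023°, 10.6 km): east 10.6 sin 23° = 4.14, north 10.6 cos 23° = 9.76
Net north component: 4.64 km.

4.6 km north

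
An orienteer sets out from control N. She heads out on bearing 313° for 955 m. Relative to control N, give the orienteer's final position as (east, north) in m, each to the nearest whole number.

Leg 1 (313°, 955 m): east 955 sin 313° = -698.44, north 955 cos 313° = 651.31
Summing: -698.44 m east, 651.31 m north → (-698, 651).

(-698, 651)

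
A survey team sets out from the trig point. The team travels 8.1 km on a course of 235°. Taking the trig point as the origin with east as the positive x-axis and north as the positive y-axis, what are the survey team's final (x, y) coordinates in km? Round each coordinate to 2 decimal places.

Leg 1 (235°, 8.1 km): east 8.1 sin 235° = -6.64, north 8.1 cos 235° = -4.65
Summing: -6.64 km east, -4.65 km north → (-6.64, -4.65).

(-6.64, -4.65)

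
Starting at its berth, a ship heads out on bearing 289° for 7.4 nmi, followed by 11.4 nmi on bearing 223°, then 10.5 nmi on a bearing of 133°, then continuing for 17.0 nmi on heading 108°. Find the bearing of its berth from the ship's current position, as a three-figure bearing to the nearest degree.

Leg 1 (289°, 7.4 nmi): east 7.4 sin 289° = -7.00, north 7.4 cos 289° = 2.41
Leg 2 (223°, 11.4 nmi): east 11.4 sin 223° = -7.77, north 11.4 cos 223° = -8.34
Leg 3 (133°, 10.5 nmi): east 10.5 sin 133° = 7.68, north 10.5 cos 133° = -7.16
Leg 4 (108°, 17.0 nmi): east 17.0 sin 108° = 16.17, north 17.0 cos 108° = -5.25
Net displacement: 9.08 east, -18.34 north. Direction back to start is (-9.08, 18.34): bearing = atan2(-9.08, 18.34) mod 360° = 333.67° ≈ 334°.

334°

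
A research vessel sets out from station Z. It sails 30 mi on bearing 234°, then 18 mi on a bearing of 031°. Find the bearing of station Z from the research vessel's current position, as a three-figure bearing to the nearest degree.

Leg 1 (234°, 30 mi): east 30 sin 234° = -24.27, north 30 cos 234° = -17.63
Leg 2 (031°, 18 mi): east 18 sin 31° = 9.27, north 18 cos 31° = 15.43
Net displacement: -15.00 east, -2.20 north. Direction back to start is (15.00, 2.20): bearing = atan2(15.00, 2.20) mod 360° = 81.64° ≈ 082°.

082°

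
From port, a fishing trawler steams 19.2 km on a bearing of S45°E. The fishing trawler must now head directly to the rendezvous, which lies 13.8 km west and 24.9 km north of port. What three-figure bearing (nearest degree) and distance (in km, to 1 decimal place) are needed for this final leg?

325°, 47.2 km

Leg 1 (S45°E, 19.2 km): east 19.2 sin 135° = 13.58, north 19.2 cos 135° = -13.58
Current position: (13.58, -13.58). Target: (-13.8, 24.9). Remaining: Δeast = -27.38, Δnorth = 38.48.
Bearing = atan2(-27.38, 38.48) mod 360° = 324.57°; distance = √((-27.38)² + (38.48)²) = 47.222 km.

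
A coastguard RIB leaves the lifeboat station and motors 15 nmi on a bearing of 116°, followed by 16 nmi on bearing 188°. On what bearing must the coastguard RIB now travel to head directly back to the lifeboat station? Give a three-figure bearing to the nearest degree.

333°

Leg 1 (116°, 15 nmi): east 15 sin 116° = 13.48, north 15 cos 116° = -6.58
Leg 2 (188°, 16 nmi): east 16 sin 188° = -2.23, north 16 cos 188° = -15.84
Net displacement: 11.26 east, -22.42 north. Direction back to start is (-11.26, 22.42): bearing = atan2(-11.26, 22.42) mod 360° = 333.34° ≈ 333°.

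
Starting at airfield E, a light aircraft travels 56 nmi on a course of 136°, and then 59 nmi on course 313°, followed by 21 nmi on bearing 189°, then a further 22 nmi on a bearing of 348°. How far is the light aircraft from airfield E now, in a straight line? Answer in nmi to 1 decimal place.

Leg 1 (136°, 56 nmi): east 56 sin 136° = 38.90, north 56 cos 136° = -40.28
Leg 2 (313°, 59 nmi): east 59 sin 313° = -43.15, north 59 cos 313° = 40.24
Leg 3 (189°, 21 nmi): east 21 sin 189° = -3.29, north 21 cos 189° = -20.74
Leg 4 (348°, 22 nmi): east 22 sin 348° = -4.57, north 22 cos 348° = 21.52
Net: -12.11 east, 0.73 north. Distance = √((-12.11)² + (0.73)²) = 12.130 nmi.

12.1 nmi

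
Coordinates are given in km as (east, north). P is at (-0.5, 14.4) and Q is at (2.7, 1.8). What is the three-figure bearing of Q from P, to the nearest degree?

Δeast = 2.7 − -0.5 = 3.20; Δnorth = 1.8 − 14.4 = -12.60.
Bearing = atan2(Δeast, Δnorth) mod 360° = 165.75° ≈ 166°.

166°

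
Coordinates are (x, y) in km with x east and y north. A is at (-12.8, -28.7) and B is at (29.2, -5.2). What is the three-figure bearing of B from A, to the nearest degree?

Δeast = 29.2 − -12.8 = 42.00; Δnorth = -5.2 − -28.7 = 23.50.
Bearing = atan2(Δeast, Δnorth) mod 360° = 60.77° ≈ 061°.

061°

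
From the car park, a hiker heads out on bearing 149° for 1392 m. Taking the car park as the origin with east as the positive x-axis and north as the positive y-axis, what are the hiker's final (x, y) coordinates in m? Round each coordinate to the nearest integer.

Leg 1 (149°, 1392 m): east 1392 sin 149° = 716.93, north 1392 cos 149° = -1193.18
Summing: 716.93 m east, -1193.18 m north → (717, -1193).

(717, -1193)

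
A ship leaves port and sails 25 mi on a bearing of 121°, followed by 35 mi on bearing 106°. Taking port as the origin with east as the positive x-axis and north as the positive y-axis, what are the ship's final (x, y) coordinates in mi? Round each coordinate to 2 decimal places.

(55.07, -22.52)

Leg 1 (121°, 25 mi): east 25 sin 121° = 21.43, north 25 cos 121° = -12.88
Leg 2 (106°, 35 mi): east 35 sin 106° = 33.64, north 35 cos 106° = -9.65
Summing: 55.07 mi east, -22.52 mi north → (55.07, -22.52).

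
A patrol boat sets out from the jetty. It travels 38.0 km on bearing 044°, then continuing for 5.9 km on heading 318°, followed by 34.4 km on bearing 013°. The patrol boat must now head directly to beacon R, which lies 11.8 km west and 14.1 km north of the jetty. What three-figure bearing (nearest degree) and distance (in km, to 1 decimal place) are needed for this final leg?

219°, 66.2 km

Leg 1 (044°, 38.0 km): east 38.0 sin 44° = 26.40, north 38.0 cos 44° = 27.33
Leg 2 (318°, 5.9 km): east 5.9 sin 318° = -3.95, north 5.9 cos 318° = 4.38
Leg 3 (013°, 34.4 km): east 34.4 sin 13° = 7.74, north 34.4 cos 13° = 33.52
Current position: (30.19, 65.24). Target: (-11.8, 14.1). Remaining: Δeast = -41.99, Δnorth = -51.14.
Bearing = atan2(-41.99, -51.14) mod 360° = 219.39°; distance = √((-41.99)² + (-51.14)²) = 66.167 km.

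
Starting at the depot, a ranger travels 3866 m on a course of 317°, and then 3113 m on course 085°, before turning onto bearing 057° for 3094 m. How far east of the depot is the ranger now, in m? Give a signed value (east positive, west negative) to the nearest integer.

Leg 1 (317°, 3866 m): east 3866 sin 317° = -2636.61, north 3866 cos 317° = 2827.41
Leg 2 (085°, 3113 m): east 3113 sin 85° = 3101.15, north 3113 cos 85° = 271.32
Leg 3 (057°, 3094 m): east 3094 sin 57° = 2594.85, north 3094 cos 57° = 1685.11
Net east component: 3059.40 m.

3059 m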